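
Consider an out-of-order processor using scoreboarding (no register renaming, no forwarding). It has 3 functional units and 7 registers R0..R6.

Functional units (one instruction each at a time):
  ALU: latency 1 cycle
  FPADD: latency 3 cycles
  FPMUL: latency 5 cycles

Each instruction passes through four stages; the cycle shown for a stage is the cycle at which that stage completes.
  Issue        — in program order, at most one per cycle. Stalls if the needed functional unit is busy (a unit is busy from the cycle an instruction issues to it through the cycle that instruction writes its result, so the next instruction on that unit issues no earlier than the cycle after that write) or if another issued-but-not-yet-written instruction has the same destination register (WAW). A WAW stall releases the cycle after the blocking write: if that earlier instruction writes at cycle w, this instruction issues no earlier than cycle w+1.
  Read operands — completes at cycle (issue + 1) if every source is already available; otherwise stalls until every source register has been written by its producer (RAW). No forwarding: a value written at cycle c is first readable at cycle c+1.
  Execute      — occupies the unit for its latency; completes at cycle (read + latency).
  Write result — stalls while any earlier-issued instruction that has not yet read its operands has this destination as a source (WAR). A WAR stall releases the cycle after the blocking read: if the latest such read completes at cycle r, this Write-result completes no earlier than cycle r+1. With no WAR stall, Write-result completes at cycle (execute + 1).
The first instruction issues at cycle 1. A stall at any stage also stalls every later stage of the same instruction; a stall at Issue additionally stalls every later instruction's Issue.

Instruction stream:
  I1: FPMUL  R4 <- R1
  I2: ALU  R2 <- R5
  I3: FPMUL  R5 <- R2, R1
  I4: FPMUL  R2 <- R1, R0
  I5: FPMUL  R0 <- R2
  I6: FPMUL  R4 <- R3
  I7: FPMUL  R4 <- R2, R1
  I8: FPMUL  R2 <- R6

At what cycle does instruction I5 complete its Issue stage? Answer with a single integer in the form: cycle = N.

I1: IS=1 RO=2 EX=7 WR=8
I2: IS=2 RO=3 EX=4 WR=5
I3: IS=9 RO=10 EX=15 WR=16  [struct: FPMUL busy until I1 writes@8]
I4: IS=17 RO=18 EX=23 WR=24  [struct: FPMUL busy until I3 writes@16]
I5: IS=25 RO=26 EX=31 WR=32  [struct: FPMUL busy until I4 writes@24]
I6: IS=33 RO=34 EX=39 WR=40  [struct: FPMUL busy until I5 writes@32]
I7: IS=41 RO=42 EX=47 WR=48  [struct: FPMUL busy until I6 writes@40]
I8: IS=49 RO=50 EX=55 WR=56  [struct: FPMUL busy until I7 writes@48]

cycle = 25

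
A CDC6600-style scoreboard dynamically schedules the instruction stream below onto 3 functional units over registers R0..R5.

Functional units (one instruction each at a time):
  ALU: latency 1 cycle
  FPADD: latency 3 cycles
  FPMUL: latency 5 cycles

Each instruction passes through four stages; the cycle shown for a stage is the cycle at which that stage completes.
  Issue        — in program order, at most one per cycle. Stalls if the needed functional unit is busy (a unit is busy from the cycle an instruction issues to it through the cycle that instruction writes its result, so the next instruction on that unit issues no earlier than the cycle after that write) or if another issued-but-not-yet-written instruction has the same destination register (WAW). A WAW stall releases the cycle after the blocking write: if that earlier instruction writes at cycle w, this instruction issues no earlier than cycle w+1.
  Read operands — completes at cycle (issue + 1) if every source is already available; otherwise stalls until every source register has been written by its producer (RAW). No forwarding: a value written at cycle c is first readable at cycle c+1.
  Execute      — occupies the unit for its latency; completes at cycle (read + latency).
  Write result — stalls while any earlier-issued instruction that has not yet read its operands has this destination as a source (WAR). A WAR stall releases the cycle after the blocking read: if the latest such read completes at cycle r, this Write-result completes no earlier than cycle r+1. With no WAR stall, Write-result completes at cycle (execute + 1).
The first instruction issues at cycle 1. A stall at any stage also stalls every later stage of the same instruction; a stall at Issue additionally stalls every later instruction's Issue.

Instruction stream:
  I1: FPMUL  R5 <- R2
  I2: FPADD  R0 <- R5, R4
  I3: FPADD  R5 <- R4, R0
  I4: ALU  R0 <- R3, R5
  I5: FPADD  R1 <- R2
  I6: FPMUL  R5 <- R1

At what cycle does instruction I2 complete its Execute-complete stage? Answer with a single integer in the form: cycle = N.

cycle = 12

t=1  I1→FPMUL
t=2  I1 RO; I2→FPADD
t=7  I1 EX
t=8  I1 WR R5
t=9  I2 RO
t=12  I2 EX
t=13  I2 WR R0
t=14  I3→FPADD
t=15  I3 RO; I4→ALU
t=18  I3 EX
t=19  I3 WR R5
t=20  I4 RO; I5→FPADD
t=21  I4 EX; I5 RO; I6→FPMUL
t=22  I4 WR R0
t=24  I5 EX
t=25  I5 WR R1
t=26  I6 RO
t=31  I6 EX
t=32  I6 WR R5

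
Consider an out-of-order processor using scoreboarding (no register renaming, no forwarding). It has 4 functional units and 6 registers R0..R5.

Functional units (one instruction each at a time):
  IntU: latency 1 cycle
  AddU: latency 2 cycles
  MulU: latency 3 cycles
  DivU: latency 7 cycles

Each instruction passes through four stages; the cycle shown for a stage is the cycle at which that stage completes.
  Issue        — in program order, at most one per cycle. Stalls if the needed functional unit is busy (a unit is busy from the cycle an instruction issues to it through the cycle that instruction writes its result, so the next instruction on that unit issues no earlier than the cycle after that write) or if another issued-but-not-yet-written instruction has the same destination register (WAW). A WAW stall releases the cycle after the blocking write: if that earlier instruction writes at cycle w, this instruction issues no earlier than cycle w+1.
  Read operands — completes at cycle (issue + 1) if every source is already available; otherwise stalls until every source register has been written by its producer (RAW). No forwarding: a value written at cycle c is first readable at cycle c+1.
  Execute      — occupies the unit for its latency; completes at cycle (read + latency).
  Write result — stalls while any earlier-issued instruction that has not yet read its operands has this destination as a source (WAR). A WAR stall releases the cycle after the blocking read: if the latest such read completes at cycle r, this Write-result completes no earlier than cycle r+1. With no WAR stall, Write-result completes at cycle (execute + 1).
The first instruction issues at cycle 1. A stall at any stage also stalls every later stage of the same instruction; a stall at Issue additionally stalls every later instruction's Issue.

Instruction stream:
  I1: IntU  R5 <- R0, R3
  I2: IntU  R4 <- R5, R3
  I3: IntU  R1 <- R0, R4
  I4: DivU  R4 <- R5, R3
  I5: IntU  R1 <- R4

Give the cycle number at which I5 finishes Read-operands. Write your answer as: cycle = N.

  I1 | 1 | 2 | 3 | 4
  I2 | 5 | 6 | 7 | 8   struct: IntU busy until I1 writes@4
  I3 | 9 | 10 | 11 | 12   struct: IntU busy until I2 writes@8
  I4 | 10 | 11 | 18 | 19
  I5 | 13 | 20 | 21 | 22   struct: IntU busy until I3 writes@12 · RAW R4: wait I4 write@19

cycle = 20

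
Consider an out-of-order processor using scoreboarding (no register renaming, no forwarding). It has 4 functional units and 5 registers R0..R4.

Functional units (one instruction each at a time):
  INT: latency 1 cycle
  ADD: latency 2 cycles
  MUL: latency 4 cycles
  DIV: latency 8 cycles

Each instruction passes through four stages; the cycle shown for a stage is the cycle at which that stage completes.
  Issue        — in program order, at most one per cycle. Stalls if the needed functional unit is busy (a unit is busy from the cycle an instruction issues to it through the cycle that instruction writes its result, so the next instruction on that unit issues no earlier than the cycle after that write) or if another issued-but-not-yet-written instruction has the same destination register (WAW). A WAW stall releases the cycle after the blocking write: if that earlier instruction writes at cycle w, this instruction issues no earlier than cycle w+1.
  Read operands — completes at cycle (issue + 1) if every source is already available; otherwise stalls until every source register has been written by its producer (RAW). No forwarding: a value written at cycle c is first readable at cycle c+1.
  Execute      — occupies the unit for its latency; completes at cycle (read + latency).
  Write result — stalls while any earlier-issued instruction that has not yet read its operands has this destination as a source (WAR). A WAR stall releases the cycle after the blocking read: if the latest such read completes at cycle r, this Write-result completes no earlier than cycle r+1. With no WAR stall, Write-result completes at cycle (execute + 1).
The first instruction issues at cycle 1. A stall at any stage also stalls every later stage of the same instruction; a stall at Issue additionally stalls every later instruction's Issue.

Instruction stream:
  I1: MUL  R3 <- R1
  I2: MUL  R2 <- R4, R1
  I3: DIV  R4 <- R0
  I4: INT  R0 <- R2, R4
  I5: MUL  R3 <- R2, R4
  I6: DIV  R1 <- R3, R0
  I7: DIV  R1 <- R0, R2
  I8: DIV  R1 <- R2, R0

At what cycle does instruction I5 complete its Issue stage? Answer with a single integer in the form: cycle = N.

cycle 1: issue I1 (MUL)
cycle 2: I1 read-ops
cycle 6: I1 finished on MUL
cycle 7: I1→R3
cycle 8: issue I2 (MUL)
cycle 9: I2 read-ops · issue I3 (DIV)
cycle 10: I3 read-ops · issue I4 (INT)
cycle 13: I2 finished on MUL
cycle 14: I2→R2
cycle 15: issue I5 (MUL)
cycle 18: I3 finished on DIV
cycle 19: I3→R4
cycle 20: I4 read-ops · I5 read-ops · issue I6 (DIV)
cycle 21: I4 finished on INT
cycle 22: I4→R0
cycle 24: I5 finished on MUL
cycle 25: I5→R3
cycle 26: I6 read-ops
cycle 34: I6 finished on DIV
cycle 35: I6→R1
cycle 36: issue I7 (DIV)
cycle 37: I7 read-ops
cycle 45: I7 finished on DIV
cycle 46: I7→R1
cycle 47: issue I8 (DIV)
cycle 48: I8 read-ops
cycle 56: I8 finished on DIV
cycle 57: I8→R1

cycle = 15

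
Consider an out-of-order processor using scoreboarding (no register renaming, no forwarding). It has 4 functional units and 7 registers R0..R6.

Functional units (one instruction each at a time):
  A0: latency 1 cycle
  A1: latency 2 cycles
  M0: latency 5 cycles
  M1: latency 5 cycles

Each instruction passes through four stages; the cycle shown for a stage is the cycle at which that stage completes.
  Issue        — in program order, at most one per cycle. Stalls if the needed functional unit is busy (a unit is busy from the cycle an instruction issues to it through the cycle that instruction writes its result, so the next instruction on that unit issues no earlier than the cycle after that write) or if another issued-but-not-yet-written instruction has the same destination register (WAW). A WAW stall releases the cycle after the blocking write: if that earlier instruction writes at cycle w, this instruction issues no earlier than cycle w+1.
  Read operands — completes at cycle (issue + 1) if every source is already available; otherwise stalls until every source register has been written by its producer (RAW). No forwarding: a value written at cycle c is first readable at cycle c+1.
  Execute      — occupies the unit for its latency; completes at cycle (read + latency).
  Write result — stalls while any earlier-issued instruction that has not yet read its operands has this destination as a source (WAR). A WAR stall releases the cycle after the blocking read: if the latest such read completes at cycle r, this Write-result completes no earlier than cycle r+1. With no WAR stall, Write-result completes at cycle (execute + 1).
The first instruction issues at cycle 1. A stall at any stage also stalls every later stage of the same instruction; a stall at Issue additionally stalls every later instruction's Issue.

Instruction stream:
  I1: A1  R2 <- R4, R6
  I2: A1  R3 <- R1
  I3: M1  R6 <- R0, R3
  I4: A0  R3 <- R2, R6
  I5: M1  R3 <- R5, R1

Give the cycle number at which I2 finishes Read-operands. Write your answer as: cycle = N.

cycle = 7

c1: I1 issues→A1
c2: I1 reads
c4: I1 exec-done
c5: I1 writes R2
c6: I2 issues→A1
c7: I2 reads; I3 issues→M1
c9: I2 exec-done
c10: I2 writes R3
c11: I3 reads; I4 issues→A0
c16: I3 exec-done
c17: I3 writes R6
c18: I4 reads
c19: I4 exec-done
c20: I4 writes R3
c21: I5 issues→M1
c22: I5 reads
c27: I5 exec-done
c28: I5 writes R3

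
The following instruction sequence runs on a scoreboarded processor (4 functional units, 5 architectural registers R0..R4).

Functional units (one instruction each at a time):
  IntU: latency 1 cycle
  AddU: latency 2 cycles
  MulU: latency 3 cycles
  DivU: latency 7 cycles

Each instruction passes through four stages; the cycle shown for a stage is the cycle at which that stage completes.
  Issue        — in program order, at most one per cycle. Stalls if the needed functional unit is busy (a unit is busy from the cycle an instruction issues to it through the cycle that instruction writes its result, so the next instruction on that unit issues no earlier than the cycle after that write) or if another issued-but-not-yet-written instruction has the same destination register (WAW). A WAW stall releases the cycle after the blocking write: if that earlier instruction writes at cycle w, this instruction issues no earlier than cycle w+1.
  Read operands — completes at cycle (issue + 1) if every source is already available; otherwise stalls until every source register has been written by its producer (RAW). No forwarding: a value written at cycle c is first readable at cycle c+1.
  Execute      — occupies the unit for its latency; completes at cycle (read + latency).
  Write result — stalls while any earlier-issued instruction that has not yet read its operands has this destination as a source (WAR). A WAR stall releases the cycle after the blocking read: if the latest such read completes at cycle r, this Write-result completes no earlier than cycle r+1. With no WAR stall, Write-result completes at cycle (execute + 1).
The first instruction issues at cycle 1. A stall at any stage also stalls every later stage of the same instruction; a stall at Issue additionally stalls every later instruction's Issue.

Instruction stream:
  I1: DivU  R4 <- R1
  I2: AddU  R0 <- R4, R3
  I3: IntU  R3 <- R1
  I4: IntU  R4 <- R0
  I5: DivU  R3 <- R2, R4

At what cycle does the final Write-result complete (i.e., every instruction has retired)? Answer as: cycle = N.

cycle = 26

t=1  issue I1 (DivU)
t=2  I1 read-ops, issue I2 (AddU)
t=3  issue I3 (IntU)
t=4  I3 read-ops
t=5  I3 finished on IntU
t=9  I1 finished on DivU
t=10  I1→R4
t=11  I2 read-ops
t=12  I3→R3
t=13  I2 finished on AddU, issue I4 (IntU)
t=14  I2→R0, issue I5 (DivU)
t=15  I4 read-ops
t=16  I4 finished on IntU
t=17  I4→R4
t=18  I5 read-ops
t=25  I5 finished on DivU
t=26  I5→R3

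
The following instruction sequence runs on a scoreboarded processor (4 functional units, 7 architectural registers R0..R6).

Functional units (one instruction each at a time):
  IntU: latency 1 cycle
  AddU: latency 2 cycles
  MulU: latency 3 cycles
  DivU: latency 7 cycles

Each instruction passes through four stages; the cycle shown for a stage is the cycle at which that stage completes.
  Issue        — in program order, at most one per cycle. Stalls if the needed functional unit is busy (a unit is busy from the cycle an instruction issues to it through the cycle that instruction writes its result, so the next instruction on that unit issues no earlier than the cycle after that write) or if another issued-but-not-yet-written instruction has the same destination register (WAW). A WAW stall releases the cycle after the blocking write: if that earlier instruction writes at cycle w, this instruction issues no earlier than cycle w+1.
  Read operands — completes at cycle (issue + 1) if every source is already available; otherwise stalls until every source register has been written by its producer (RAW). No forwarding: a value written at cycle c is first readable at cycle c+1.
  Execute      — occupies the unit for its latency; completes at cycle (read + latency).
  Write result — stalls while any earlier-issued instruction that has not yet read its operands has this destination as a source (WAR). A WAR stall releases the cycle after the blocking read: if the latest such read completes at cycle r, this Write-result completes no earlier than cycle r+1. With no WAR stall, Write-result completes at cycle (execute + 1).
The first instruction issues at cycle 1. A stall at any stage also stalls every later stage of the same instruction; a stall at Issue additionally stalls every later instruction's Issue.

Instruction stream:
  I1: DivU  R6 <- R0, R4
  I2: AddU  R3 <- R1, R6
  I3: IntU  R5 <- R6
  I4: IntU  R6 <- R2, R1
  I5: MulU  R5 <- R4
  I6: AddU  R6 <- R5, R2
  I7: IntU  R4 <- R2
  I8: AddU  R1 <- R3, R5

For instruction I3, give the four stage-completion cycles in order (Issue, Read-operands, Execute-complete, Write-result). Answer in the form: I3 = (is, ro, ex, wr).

[I1] 1/2/9/10
[I2] 2/11/13/14  (RAW R6: wait I1 write@10)
[I3] 3/11/12/13  (RAW R6: wait I1 write@10)
[I4] 14/15/16/17  (struct: IntU busy until I3 writes@13)
[I5] 15/16/19/20
[I6] 18/21/23/24  (WAW R6: wait I4 write@17; RAW R5: wait I5 write@20)
[I7] 19/20/21/22
[I8] 25/26/28/29  (struct: AddU busy until I6 writes@24)

I3 = (3, 11, 12, 13)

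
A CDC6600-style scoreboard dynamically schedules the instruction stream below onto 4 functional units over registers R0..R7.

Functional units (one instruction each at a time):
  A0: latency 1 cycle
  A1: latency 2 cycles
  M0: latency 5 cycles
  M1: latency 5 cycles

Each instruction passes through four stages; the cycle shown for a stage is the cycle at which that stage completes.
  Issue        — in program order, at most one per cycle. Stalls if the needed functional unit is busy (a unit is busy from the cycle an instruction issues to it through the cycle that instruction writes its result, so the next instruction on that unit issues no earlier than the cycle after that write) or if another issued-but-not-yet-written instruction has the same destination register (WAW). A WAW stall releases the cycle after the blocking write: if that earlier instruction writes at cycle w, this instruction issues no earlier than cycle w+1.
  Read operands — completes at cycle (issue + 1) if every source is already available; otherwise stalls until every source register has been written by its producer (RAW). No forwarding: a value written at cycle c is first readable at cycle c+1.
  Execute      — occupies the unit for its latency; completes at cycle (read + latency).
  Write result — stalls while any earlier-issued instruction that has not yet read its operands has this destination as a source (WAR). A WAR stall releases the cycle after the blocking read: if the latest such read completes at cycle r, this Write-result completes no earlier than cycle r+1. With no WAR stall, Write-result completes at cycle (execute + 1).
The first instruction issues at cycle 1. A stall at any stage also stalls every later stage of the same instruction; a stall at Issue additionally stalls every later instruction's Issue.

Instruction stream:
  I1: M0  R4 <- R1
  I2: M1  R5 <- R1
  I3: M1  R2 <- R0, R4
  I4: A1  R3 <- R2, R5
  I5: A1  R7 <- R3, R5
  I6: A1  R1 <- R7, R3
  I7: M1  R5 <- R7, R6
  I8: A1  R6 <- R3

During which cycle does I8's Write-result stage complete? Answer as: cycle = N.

cycle = 36

I1 -> (1, 2, 7, 8)
I2 -> (2, 3, 8, 9)
I3 -> (10, 11, 16, 17)  // struct: M1 busy until I2 writes@9
I4 -> (11, 18, 20, 21)  // RAW R2: wait I3 write@17
I5 -> (22, 23, 25, 26)  // struct: A1 busy until I4 writes@21
I6 -> (27, 28, 30, 31)  // struct: A1 busy until I5 writes@26
I7 -> (28, 29, 34, 35)
I8 -> (32, 33, 35, 36)  // struct: A1 busy until I6 writes@31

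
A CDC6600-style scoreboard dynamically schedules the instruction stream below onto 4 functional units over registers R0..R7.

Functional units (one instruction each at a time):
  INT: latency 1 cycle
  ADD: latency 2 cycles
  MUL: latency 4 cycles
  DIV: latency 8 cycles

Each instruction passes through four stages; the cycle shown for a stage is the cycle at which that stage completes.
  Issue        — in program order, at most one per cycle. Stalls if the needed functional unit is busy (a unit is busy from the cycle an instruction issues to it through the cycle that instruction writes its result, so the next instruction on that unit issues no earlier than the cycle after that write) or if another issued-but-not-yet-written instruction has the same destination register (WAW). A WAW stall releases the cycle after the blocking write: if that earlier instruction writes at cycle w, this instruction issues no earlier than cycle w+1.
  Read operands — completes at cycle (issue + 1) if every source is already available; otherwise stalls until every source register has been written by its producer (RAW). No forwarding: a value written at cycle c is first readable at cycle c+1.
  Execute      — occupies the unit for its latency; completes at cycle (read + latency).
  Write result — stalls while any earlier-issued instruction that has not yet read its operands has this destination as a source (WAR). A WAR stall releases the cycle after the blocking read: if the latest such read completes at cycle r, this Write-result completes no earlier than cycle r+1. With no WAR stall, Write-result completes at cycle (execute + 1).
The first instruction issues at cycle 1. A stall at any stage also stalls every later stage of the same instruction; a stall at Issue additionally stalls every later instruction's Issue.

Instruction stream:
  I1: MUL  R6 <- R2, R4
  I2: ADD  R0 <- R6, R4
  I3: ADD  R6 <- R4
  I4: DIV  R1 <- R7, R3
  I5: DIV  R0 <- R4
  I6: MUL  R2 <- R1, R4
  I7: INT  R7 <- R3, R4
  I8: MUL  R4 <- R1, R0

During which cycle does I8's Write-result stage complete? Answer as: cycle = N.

cycle = 40

1) issue 1, read 2, done 6, write 7
2) issue 2, read 8, done 10, write 11  <RAW R6: wait I1 write@7>
3) issue 12, read 13, done 15, write 16  <struct: ADD busy until I2 writes@11>
4) issue 13, read 14, done 22, write 23
5) issue 24, read 25, done 33, write 34  <struct: DIV busy until I4 writes@23>
6) issue 25, read 26, done 30, write 31
7) issue 26, read 27, done 28, write 29
8) issue 32, read 35, done 39, write 40  <struct: MUL busy until I6 writes@31 / RAW R0: wait I5 write@34>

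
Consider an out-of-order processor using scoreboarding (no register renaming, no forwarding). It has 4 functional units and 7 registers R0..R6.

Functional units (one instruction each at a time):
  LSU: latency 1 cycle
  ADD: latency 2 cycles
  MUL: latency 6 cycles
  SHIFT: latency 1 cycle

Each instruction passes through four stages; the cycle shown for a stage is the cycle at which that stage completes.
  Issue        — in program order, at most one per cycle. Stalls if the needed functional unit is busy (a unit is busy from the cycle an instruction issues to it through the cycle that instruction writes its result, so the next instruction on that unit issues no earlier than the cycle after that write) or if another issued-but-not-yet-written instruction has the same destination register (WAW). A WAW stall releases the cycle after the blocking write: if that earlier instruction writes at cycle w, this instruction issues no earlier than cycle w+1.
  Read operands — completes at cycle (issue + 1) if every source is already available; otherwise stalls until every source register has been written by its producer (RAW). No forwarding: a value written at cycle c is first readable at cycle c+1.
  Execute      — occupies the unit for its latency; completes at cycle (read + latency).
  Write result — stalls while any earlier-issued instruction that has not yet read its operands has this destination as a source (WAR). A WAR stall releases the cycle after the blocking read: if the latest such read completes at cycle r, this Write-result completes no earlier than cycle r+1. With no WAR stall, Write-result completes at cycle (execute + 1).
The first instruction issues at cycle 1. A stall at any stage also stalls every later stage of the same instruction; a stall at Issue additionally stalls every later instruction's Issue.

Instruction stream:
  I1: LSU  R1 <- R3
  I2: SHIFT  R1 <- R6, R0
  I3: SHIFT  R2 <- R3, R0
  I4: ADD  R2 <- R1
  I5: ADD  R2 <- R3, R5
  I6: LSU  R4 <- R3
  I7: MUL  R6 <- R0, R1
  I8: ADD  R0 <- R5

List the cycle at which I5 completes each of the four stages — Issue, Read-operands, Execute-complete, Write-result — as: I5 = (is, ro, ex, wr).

c1: I1 dispatched to LSU
c2: I1 operands ready
c3: I1 complete
c4: R1←I1
c5: I2 dispatched to SHIFT
c6: I2 operands ready
c7: I2 complete
c8: R1←I2
c9: I3 dispatched to SHIFT
c10: I3 operands ready
c11: I3 complete
c12: R2←I3
c13: I4 dispatched to ADD
c14: I4 operands ready
c16: I4 complete
c17: R2←I4
c18: I5 dispatched to ADD
c19: I5 operands ready · I6 dispatched to LSU
c20: I6 operands ready · I7 dispatched to MUL
c21: I5 complete · I6 complete · I7 operands ready
c22: R2←I5 · R4←I6
c23: I8 dispatched to ADD
c24: I8 operands ready
c26: I8 complete
c27: I7 complete · R0←I8
c28: R6←I7

I5 = (18, 19, 21, 22)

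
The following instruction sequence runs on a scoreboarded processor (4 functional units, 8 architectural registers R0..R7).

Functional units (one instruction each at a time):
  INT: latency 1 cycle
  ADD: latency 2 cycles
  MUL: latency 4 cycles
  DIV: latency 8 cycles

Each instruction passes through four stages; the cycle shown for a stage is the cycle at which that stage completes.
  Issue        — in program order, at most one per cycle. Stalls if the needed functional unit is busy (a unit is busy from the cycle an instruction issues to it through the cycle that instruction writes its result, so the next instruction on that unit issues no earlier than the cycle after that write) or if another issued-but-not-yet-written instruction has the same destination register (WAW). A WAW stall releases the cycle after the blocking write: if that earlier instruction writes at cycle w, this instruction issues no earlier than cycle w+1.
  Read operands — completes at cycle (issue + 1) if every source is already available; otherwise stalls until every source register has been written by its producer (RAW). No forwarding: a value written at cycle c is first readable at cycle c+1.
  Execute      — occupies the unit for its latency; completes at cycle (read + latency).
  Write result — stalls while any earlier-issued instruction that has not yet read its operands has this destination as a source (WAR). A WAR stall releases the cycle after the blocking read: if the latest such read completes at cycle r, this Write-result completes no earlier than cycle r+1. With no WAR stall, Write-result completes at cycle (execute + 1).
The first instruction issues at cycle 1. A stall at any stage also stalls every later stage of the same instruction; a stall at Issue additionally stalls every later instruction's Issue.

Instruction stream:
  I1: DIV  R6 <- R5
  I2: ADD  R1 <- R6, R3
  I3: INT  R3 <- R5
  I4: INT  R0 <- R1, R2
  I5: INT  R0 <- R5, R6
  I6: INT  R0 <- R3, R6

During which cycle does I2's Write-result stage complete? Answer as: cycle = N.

cycle = 15

I1  is:1  ro:2  ex:10  wr:11
I2  is:2  ro:12  ex:14  wr:15  — RAW R6: wait I1 write@11
I3  is:3  ro:4  ex:5  wr:13  — WAR R3: wait I2 read@12
I4  is:14  ro:16  ex:17  wr:18  — struct: INT busy until I3 writes@13, RAW R1: wait I2 write@15
I5  is:19  ro:20  ex:21  wr:22  — struct: INT busy until I4 writes@18
I6  is:23  ro:24  ex:25  wr:26  — struct: INT busy until I5 writes@22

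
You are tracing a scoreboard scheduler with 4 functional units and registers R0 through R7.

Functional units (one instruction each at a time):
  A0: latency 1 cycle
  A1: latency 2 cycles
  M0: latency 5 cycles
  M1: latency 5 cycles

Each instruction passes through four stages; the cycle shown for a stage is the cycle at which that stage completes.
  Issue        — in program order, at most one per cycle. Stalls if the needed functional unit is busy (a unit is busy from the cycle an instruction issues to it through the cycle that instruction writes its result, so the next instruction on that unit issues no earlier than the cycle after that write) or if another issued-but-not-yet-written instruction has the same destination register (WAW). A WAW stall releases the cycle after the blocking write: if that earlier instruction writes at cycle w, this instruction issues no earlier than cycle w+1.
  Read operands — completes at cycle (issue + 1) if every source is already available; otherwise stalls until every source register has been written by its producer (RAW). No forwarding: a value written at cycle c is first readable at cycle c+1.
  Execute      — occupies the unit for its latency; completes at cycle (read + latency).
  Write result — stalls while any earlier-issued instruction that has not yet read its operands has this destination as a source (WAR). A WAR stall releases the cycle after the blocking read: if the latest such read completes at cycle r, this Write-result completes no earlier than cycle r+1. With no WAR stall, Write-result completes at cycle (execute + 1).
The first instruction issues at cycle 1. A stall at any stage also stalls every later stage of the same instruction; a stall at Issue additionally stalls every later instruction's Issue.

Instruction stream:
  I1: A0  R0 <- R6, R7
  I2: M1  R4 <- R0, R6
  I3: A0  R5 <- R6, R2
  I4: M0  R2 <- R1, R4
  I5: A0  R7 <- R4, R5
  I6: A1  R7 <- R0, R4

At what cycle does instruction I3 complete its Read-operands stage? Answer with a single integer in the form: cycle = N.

cycle 1: I1 issues→A0
cycle 2: I1 reads · I2 issues→M1
cycle 3: I1 exec-done
cycle 4: I1 writes R0
cycle 5: I2 reads · I3 issues→A0
cycle 6: I3 reads · I4 issues→M0
cycle 7: I3 exec-done
cycle 8: I3 writes R5
cycle 9: I5 issues→A0
cycle 10: I2 exec-done
cycle 11: I2 writes R4
cycle 12: I4 reads · I5 reads
cycle 13: I5 exec-done
cycle 14: I5 writes R7
cycle 15: I6 issues→A1
cycle 16: I6 reads
cycle 17: I4 exec-done
cycle 18: I4 writes R2 · I6 exec-done
cycle 19: I6 writes R7

cycle = 6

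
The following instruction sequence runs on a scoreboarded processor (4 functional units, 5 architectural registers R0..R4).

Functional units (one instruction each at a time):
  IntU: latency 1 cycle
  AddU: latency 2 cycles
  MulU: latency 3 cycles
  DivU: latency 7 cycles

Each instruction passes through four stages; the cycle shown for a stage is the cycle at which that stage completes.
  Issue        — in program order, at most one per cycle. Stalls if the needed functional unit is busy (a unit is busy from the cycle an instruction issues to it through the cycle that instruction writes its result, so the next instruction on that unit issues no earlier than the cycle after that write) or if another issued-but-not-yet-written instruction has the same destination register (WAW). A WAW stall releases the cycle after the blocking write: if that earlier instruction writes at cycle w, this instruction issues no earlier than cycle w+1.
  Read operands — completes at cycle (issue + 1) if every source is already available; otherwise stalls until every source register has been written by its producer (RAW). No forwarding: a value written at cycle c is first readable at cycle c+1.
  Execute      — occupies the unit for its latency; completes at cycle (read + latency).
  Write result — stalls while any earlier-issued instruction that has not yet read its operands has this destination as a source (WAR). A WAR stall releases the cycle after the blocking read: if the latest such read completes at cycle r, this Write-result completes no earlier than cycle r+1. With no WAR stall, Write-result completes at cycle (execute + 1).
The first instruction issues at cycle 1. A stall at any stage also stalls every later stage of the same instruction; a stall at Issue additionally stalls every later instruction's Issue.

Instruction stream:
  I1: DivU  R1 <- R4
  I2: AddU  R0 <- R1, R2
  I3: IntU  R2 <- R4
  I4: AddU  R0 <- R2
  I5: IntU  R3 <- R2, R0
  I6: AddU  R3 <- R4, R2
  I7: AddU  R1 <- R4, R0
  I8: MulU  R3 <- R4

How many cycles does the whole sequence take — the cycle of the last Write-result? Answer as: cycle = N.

cycle = 34

c1: I1 issues→DivU
c2: I1 reads; I2 issues→AddU
c3: I3 issues→IntU
c4: I3 reads
c5: I3 exec-done
c9: I1 exec-done
c10: I1 writes R1
c11: I2 reads
c12: I3 writes R2
c13: I2 exec-done
c14: I2 writes R0
c15: I4 issues→AddU
c16: I4 reads; I5 issues→IntU
c18: I4 exec-done
c19: I4 writes R0
c20: I5 reads
c21: I5 exec-done
c22: I5 writes R3
c23: I6 issues→AddU
c24: I6 reads
c26: I6 exec-done
c27: I6 writes R3
c28: I7 issues→AddU
c29: I7 reads; I8 issues→MulU
c30: I8 reads
c31: I7 exec-done
c32: I7 writes R1
c33: I8 exec-done
c34: I8 writes R3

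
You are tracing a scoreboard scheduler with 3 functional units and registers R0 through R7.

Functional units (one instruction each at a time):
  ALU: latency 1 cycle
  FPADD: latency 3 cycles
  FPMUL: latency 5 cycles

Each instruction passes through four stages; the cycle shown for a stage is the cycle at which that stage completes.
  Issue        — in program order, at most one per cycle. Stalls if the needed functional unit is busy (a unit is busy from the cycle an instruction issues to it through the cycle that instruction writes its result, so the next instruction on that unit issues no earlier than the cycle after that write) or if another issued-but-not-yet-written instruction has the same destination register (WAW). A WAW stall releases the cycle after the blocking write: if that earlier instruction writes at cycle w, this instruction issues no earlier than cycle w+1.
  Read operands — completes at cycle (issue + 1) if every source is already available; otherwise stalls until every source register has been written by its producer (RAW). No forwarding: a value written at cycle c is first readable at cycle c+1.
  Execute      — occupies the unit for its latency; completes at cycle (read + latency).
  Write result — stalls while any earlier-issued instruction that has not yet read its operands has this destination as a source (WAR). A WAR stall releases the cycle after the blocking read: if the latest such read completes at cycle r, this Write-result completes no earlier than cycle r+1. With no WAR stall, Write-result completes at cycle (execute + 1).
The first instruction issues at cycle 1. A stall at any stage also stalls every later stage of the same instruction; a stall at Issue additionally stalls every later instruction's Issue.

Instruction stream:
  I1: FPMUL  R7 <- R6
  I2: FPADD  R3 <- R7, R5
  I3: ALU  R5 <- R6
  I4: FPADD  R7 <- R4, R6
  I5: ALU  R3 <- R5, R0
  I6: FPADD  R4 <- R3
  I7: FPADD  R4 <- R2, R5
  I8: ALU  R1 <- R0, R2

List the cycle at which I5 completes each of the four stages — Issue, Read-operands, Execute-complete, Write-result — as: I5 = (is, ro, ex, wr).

t=1  I1→FPMUL
t=2  I1 RO | I2→FPADD
t=3  I3→ALU
t=4  I3 RO
t=5  I3 EX
t=7  I1 EX
t=8  I1 WR R7
t=9  I2 RO
t=10  I3 WR R5
t=12  I2 EX
t=13  I2 WR R3
t=14  I4→FPADD
t=15  I4 RO | I5→ALU
t=16  I5 RO
t=17  I5 EX
t=18  I4 EX | I5 WR R3
t=19  I4 WR R7
t=20  I6→FPADD
t=21  I6 RO
t=24  I6 EX
t=25  I6 WR R4
t=26  I7→FPADD
t=27  I7 RO | I8→ALU
t=28  I8 RO
t=29  I8 EX
t=30  I7 EX | I8 WR R1
t=31  I7 WR R4

I5 = (15, 16, 17, 18)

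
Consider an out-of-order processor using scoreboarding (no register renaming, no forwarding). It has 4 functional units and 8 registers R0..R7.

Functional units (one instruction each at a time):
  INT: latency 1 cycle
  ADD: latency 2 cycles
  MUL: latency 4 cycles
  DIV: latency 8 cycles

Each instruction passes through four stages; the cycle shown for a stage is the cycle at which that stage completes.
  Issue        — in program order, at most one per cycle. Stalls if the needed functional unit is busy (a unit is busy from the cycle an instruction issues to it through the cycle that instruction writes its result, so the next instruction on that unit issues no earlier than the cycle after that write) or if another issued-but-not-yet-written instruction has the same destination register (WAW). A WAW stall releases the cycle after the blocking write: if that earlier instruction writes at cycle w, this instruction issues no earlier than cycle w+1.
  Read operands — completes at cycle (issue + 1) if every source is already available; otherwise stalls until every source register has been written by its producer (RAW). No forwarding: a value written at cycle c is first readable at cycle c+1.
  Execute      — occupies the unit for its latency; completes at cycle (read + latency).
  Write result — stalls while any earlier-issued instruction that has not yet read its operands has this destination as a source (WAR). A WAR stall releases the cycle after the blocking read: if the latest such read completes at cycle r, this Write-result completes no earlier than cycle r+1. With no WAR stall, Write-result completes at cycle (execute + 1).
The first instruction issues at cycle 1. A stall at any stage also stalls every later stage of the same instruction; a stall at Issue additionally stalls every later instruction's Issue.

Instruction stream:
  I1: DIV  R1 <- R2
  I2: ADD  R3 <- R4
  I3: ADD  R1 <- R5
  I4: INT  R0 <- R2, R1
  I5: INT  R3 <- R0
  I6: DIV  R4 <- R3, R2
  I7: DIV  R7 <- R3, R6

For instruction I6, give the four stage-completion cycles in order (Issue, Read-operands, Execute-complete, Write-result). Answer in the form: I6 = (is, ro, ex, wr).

cycle 1: I1→DIV
cycle 2: I1 RO, I2→ADD
cycle 3: I2 RO
cycle 5: I2 EX
cycle 6: I2 WR R3
cycle 10: I1 EX
cycle 11: I1 WR R1
cycle 12: I3→ADD
cycle 13: I3 RO, I4→INT
cycle 15: I3 EX
cycle 16: I3 WR R1
cycle 17: I4 RO
cycle 18: I4 EX
cycle 19: I4 WR R0
cycle 20: I5→INT
cycle 21: I5 RO, I6→DIV
cycle 22: I5 EX
cycle 23: I5 WR R3
cycle 24: I6 RO
cycle 32: I6 EX
cycle 33: I6 WR R4
cycle 34: I7→DIV
cycle 35: I7 RO
cycle 43: I7 EX
cycle 44: I7 WR R7

I6 = (21, 24, 32, 33)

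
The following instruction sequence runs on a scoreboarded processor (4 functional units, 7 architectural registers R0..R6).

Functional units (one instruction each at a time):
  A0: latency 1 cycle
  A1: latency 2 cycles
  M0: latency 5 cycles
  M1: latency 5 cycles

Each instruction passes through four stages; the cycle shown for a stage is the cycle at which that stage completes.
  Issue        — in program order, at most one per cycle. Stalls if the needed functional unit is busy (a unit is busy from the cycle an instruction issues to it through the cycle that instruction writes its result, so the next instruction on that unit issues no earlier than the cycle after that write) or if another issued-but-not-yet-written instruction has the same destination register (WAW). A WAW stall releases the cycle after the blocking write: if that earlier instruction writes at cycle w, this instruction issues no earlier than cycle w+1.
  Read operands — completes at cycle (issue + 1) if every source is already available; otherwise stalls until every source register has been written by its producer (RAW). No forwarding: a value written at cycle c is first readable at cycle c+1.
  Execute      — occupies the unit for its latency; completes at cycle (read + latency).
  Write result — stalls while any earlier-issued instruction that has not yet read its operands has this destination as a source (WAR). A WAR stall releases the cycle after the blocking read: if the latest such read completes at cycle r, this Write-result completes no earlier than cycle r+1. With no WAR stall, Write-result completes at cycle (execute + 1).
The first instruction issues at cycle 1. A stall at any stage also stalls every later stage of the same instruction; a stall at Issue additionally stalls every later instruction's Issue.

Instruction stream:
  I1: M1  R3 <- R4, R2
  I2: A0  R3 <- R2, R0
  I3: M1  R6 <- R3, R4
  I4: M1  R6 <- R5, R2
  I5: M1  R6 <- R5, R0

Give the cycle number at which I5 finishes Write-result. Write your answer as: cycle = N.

I1 -> (1, 2, 7, 8)
I2 -> (9, 10, 11, 12)  // WAW R3: wait I1 write@8
I3 -> (10, 13, 18, 19)  // RAW R3: wait I2 write@12
I4 -> (20, 21, 26, 27)  // struct: M1 busy until I3 writes@19
I5 -> (28, 29, 34, 35)  // struct: M1 busy until I4 writes@27

cycle = 35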